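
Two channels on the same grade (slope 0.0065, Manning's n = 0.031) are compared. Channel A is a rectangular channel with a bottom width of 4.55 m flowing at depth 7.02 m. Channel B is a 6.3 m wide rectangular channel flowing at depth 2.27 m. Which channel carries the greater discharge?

channel A

Channel A: Flow area A = b·y = 4.55 × 7.02 = 31.94 m². Wetted perimeter P = b + 2y = 4.55 + 2×7.02 = 18.59 m. Hydraulic radius R = A/P = 31.94/18.59 = 1.718 m. Q_A = (1/0.031)·31.94·1.718^(2/3)·√0.0065 = 119.2 m³/s.
Channel B: Flow area A = b·y = 6.3 × 2.27 = 14.3 m². Wetted perimeter P = b + 2y = 6.3 + 2×2.27 = 10.84 m. Hydraulic radius R = A/P = 14.3/10.84 = 1.319 m. Q_B = (1/0.031)·14.3·1.319^(2/3)·√0.0065 = 44.74 m³/s.
Q_A = 119.2 m³/s vs Q_B = 44.74 m³/s, so channel A carries more.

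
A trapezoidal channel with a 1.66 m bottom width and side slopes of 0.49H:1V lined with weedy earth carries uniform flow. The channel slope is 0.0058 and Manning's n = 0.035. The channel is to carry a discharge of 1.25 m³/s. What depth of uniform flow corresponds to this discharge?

Manning's equation rearranged: A R^(2/3) = nQ / (1·√S) = 0.035 × 1.25 / (√0.0058) = 0.5745.
Trying y = 0.466 m: A R^(2/3) = 0.417 — low.
Trying y = 0.568 m: A R^(2/3) = 0.5739 — matches.

y_n = 0.568 m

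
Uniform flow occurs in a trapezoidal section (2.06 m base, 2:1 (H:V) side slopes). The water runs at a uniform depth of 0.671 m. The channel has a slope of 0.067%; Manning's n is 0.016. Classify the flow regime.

subcritical

With bottom width b = 2.06 m and side slope z = 2: A = (b + zy)y = (2.06 + 2×0.671)×0.671 = 2.283 m²; P = b + 2y√(1+z²) = 2.06 + 2×0.671×2.236 = 5.061 m.
Hydraulic radius R = A/P = 2.283/5.061 = 0.4511 m.
V = (1/n) R^(2/3) √S = (1/0.016) × 0.4511^(2/3) × √0.00067 = 0.9515 m/s. Hydraulic depth D_h = A/T = 2.283/4.744 = 0.4812 m.
Froude number Fr = V/√(g·D_h) = 0.9515/√(9.81×0.4812) = 0.438, which is less than 1, so the flow is subcritical.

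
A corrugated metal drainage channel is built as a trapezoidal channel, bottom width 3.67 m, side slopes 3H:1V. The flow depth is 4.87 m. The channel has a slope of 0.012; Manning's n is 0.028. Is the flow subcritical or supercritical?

supercritical

With bottom width b = 3.67 m and side slope z = 3: A = (b + zy)y = (3.67 + 3×4.87)×4.87 = 89.02 m²; P = b + 2y√(1+z²) = 3.67 + 2×4.87×3.162 = 34.47 m.
Hydraulic radius R = A/P = 89.02/34.47 = 2.583 m.
V = (1/n) R^(2/3) √S = (1/0.028) × 2.583^(2/3) × √0.012 = 7.364 m/s. Hydraulic depth D_h = A/T = 89.02/32.89 = 2.707 m.
Froude number Fr = V/√(g·D_h) = 7.364/√(9.81×2.707) = 1.43, which is greater than 1, so the flow is supercritical.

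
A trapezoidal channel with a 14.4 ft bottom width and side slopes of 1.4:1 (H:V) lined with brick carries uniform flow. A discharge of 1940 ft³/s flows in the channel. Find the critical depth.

At critical depth, Q² T / (g A³) = 1, i.e. A³/T = Q²/g = 1940²/32.2 = 116900.
At y = 7.73 ft: A³/T = 205600 — high.
At y = 4.83 ft: A³/T = 38240 — low.
At y = 6.62 ft: A³/T = 116800 — ≈ 116900.

y_c = 6.62 ft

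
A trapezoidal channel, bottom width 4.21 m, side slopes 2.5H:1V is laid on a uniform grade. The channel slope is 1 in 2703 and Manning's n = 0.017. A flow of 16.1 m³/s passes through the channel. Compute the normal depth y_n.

Manning's equation rearranged: A R^(2/3) = nQ / (1·√S) = 0.017 × 16.1 / (√0.00037) = 14.23.
Trying y = 1.92 m: A R^(2/3) = 19.42 — too large.
Trying y = 1.16 m: A R^(2/3) = 7.041 — too small.
Trying y = 1.65 m: A R^(2/3) = 14.21 — matches.

y_n = 1.65 m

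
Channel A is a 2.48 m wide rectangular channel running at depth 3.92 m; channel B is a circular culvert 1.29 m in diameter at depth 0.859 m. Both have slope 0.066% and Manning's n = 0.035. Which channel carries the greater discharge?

channel A

Channel A: Flow area A = b·y = 2.48 × 3.92 = 9.722 m². Wetted perimeter P = b + 2y = 2.48 + 2×3.92 = 10.32 m. Hydraulic radius R = A/P = 9.722/10.32 = 0.942 m. Q_A = (1/0.035)·9.722·0.942^(2/3)·√0.00066 = 6.857 m³/s.
Channel B: For a circular section of diameter D = 1.29 m at depth y = 0.859 m, the central angle is θ = 2 arccos(1 − 2y/D) = 3.818 rad. Then A = (D²/8)(θ − sin θ) = 0.9244 m² and P = Dθ/2 = 2.463 m. Hydraulic radius R = A/P = 0.9244/2.463 = 0.3754 m. Q_B = (1/0.035)·0.9244·0.3754^(2/3)·√0.00066 = 0.3531 m³/s.
Q_A = 6.857 m³/s vs Q_B = 0.3531 m³/s, so channel A carries more.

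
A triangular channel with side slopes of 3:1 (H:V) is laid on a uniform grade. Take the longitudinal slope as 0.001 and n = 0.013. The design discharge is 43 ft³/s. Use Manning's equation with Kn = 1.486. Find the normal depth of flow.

y_n = 2.02 ft

Manning's equation rearranged: A R^(2/3) = nQ / (1.486·√S) = 0.013 × 43 / (1.486 × √0.001) = 11.9.
Try y = 1.73 ft: A R^(2/3) = 7.87 — low.
Try y = 2.58 ft: A R^(2/3) = 22.85 — high.
Try y = 2.02 ft: A R^(2/3) = 11.9 — close enough.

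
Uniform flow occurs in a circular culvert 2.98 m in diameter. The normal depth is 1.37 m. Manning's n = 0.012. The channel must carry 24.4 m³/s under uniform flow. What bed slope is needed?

For a circular section of diameter D = 2.98 m at depth y = 1.37 m, the central angle is θ = 2 arccos(1 − 2y/D) = 2.98 rad. Then A = (D²/8)(θ − sin θ) = 3.13 m² and P = Dθ/2 = 4.441 m.
Hydraulic radius R = A/P = 3.13/4.441 = 0.7049 m.
From Manning's equation, S = [nQ / (1 A R^(2/3))]² = [0.012 × 24.4 / (1 × 3.13 × 0.7049^(2/3))]² = 0.0139.

S = 0.0139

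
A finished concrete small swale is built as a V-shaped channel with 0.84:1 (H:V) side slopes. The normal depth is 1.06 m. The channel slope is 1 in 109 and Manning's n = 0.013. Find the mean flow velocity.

V = 3.6 m/s

For a triangular section with side slope z = 0.84: A = zy² = 0.84×1.06² = 0.9438 m²; P = 2y√(1+z²) = 2×1.06×1.306 = 2.769 m.
Hydraulic radius R = A/P = 0.9438/2.769 = 0.3409 m.
From Manning's equation, V = (1/n) R^(2/3) S^(1/2) = (1/0.013) × 0.3409^(2/3) × 0.009174^(1/2) = 3.6 m/s.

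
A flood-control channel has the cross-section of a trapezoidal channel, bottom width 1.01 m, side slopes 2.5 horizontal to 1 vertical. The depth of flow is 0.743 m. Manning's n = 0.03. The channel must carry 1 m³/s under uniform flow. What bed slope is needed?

With bottom width b = 1.01 m and side slope z = 2.5: A = (b + zy)y = (1.01 + 2.5×0.743)×0.743 = 2.131 m²; P = b + 2y√(1+z²) = 1.01 + 2×0.743×2.693 = 5.011 m.
Hydraulic radius R = A/P = 2.131/5.011 = 0.4252 m.
From Manning's equation, S = [nQ / (1 A R^(2/3))]² = [0.03 × 1 / (1 × 2.131 × 0.4252^(2/3))]² = 0.00062.

S = 0.00062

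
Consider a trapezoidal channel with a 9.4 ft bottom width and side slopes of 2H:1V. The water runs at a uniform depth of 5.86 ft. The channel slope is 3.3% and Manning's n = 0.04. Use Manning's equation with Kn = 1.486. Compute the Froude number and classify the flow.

supercritical

With bottom width b = 9.4 ft and side slope z = 2: A = (b + zy)y = (9.4 + 2×5.86)×5.86 = 123.8 ft²; P = b + 2y√(1+z²) = 9.4 + 2×5.86×2.236 = 35.61 ft.
Hydraulic radius R = A/P = 123.8/35.61 = 3.476 ft.
V = (1.486/n) R^(2/3) √S = (1.486/0.04) × 3.476^(2/3) × √0.033 = 15.49 ft/s. Hydraulic depth D_h = A/T = 123.8/32.84 = 3.769 ft.
Froude number Fr = V/√(g·D_h) = 15.49/√(32.2×3.769) = 1.41, which is greater than 1, so the flow is supercritical.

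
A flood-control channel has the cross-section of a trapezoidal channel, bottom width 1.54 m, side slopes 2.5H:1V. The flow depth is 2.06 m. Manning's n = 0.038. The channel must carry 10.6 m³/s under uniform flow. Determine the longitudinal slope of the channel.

With bottom width b = 1.54 m and side slope z = 2.5: A = (b + zy)y = (1.54 + 2.5×2.06)×2.06 = 13.78 m²; P = b + 2y√(1+z²) = 1.54 + 2×2.06×2.693 = 12.63 m.
Hydraulic radius R = A/P = 13.78/12.63 = 1.091 m.
From Manning's equation, S = [nQ / (1 A R^(2/3))]² = [0.038 × 10.6 / (1 × 13.78 × 1.091^(2/3))]² = 0.000761.

S = 0.000761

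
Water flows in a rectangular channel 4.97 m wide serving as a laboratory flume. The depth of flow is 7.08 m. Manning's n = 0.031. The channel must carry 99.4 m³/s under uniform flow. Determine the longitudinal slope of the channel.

Flow area A = b·y = 4.97 × 7.08 = 35.19 m². Wetted perimeter P = b + 2y = 4.97 + 2×7.08 = 19.13 m.
Hydraulic radius R = A/P = 35.19/19.13 = 1.839 m.
From Manning's equation, S = [nQ / (1 A R^(2/3))]² = [0.031 × 99.4 / (1 × 35.19 × 1.839^(2/3))]² = 0.0034.

S = 0.0034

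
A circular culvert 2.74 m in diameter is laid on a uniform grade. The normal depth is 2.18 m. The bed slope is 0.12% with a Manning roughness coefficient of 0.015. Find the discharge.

For a circular section of diameter D = 2.74 m at depth y = 2.18 m, the central angle is θ = 2 arccos(1 − 2y/D) = 4.407 rad. Then A = (D²/8)(θ − sin θ) = 5.031 m² and P = Dθ/2 = 6.037 m.
Hydraulic radius R = A/P = 5.031/6.037 = 0.8332 m.
Manning's equation: Q = (1/n) A R^(2/3) S^(1/2) = (1/0.015) × 5.031 × 0.8332^(2/3) × 0.0012^(1/2) = 10.3 m³/s.

Q = 10.3 m³/s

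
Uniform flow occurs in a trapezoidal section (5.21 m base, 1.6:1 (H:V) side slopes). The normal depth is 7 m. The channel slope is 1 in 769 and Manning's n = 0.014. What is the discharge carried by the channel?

With bottom width b = 5.21 m and side slope z = 1.6: A = (b + zy)y = (5.21 + 1.6×7)×7 = 114.9 m²; P = b + 2y√(1+z²) = 5.21 + 2×7×1.887 = 31.63 m.
Hydraulic radius R = A/P = 114.9/31.63 = 3.632 m.
Manning's equation: Q = (1/n) A R^(2/3) S^(1/2) = (1/0.014) × 114.9 × 3.632^(2/3) × 0.0013^(1/2) = 699 m³/s.

Q = 699 m³/s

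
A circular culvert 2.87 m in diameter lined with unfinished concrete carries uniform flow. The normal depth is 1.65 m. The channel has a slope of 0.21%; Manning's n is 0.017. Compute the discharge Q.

For a circular section of diameter D = 2.87 m at depth y = 1.65 m, the central angle is θ = 2 arccos(1 − 2y/D) = 3.442 rad. Then A = (D²/8)(θ − sin θ) = 3.849 m² and P = Dθ/2 = 4.94 m.
Hydraulic radius R = A/P = 3.849/4.94 = 0.7793 m.
Manning's equation: Q = (1/n) A R^(2/3) S^(1/2) = (1/0.017) × 3.849 × 0.7793^(2/3) × 0.0021^(1/2) = 8.79 m³/s.

Q = 8.79 m³/s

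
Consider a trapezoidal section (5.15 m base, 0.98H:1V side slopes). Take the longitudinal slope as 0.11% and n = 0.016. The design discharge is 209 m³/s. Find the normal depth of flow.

y_n = 5.14 m

Manning's equation rearranged: A R^(2/3) = nQ / (1·√S) = 0.016 × 209 / (√0.0011) = 100.8.
Trying y = 6.2 m: A R^(2/3) = 147.7 — high.
Trying y = 5.14 m: A R^(2/3) = 101 — matches.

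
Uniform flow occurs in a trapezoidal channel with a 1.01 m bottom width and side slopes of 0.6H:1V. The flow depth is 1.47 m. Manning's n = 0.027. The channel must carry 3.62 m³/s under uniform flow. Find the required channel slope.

With bottom width b = 1.01 m and side slope z = 0.6: A = (b + zy)y = (1.01 + 0.6×1.47)×1.47 = 2.781 m²; P = b + 2y√(1+z²) = 1.01 + 2×1.47×1.166 = 4.439 m.
Hydraulic radius R = A/P = 2.781/4.439 = 0.6266 m.
From Manning's equation, S = [nQ / (1 A R^(2/3))]² = [0.027 × 3.62 / (1 × 2.781 × 0.6266^(2/3))]² = 0.0023.

S = 0.0023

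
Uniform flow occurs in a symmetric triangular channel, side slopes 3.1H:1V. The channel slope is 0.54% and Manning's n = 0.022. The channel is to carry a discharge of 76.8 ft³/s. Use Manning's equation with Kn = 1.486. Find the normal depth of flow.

y_n = 2.2 ft

Manning's equation rearranged: A R^(2/3) = nQ / (1.486·√S) = 0.022 × 76.8 / (1.486 × √0.0054) = 15.47.
At y = 2.38 ft: A R^(2/3) = 19.08 — too large.
At y = 1.53 ft: A R^(2/3) = 5.873 — too small.
At y = 2.2 ft: A R^(2/3) = 15.47 — close enough.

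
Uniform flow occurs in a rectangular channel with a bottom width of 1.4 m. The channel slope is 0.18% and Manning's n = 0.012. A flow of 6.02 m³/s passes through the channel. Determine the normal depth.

y_n = 1.9 m

Manning's equation rearranged: A R^(2/3) = nQ / (1·√S) = 0.012 × 6.02 / (√0.0018) = 1.703.
Try y = 1.56 m: A R^(2/3) = 1.345 — short.
Try y = 2.1 m: A R^(2/3) = 1.913 — over.
Try y = 1.9 m: A R^(2/3) = 1.701 — ≈ 1.703.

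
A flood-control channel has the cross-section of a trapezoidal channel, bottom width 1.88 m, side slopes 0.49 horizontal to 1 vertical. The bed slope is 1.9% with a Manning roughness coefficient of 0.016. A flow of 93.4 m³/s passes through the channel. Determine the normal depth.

y_n = 2.95 m

Manning's equation rearranged: A R^(2/3) = nQ / (1·√S) = 0.016 × 93.4 / (√0.019) = 10.84.
Trying y = 2.03 m: A R^(2/3) = 5.487 — short.
Trying y = 3.24 m: A R^(2/3) = 12.93 — over.
Trying y = 2.95 m: A R^(2/3) = 10.84 — close enough.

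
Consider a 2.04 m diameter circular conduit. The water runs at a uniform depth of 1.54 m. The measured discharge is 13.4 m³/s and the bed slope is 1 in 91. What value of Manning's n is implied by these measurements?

For a circular section of diameter D = 2.04 m at depth y = 1.54 m, the central angle is θ = 2 arccos(1 − 2y/D) = 4.212 rad. Then A = (D²/8)(θ − sin θ) = 2.647 m² and P = Dθ/2 = 4.296 m.
Hydraulic radius R = A/P = 2.647/4.296 = 0.6162 m.
Rearranging Manning's equation: n = (1/Q) A R^(2/3) S^(1/2) = (1/13.4) × 2.647 × 0.6162^(2/3) × √0.01099 = 0.015.

n = 0.015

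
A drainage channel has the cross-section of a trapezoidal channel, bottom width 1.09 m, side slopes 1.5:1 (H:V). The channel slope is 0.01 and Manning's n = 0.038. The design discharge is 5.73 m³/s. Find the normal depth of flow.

Manning's equation rearranged: A R^(2/3) = nQ / (1·√S) = 0.038 × 5.73 / (√0.01) = 2.177.
Trying y = 1.28 m: A R^(2/3) = 2.966 — too large.
Trying y = 1.11 m: A R^(2/3) = 2.177 — ≈ 2.177.

y_n = 1.11 m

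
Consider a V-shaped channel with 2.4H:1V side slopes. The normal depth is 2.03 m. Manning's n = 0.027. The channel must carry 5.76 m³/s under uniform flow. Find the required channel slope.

For a triangular section with side slope z = 2.4: A = zy² = 2.4×2.03² = 9.89 m²; P = 2y√(1+z²) = 2×2.03×2.6 = 10.56 m.
Hydraulic radius R = A/P = 9.89/10.56 = 0.9369 m.
From Manning's equation, S = [nQ / (1 A R^(2/3))]² = [0.027 × 5.76 / (1 × 9.89 × 0.9369^(2/3))]² = 0.00027.

S = 0.00027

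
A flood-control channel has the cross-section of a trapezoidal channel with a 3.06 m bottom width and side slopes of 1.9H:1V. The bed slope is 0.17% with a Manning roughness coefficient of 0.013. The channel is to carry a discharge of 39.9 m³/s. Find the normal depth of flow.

y_n = 1.82 m

Manning's equation rearranged: A R^(2/3) = nQ / (1·√S) = 0.013 × 39.9 / (√0.0017) = 12.58.
Trying y = 2.06 m: A R^(2/3) = 16.28 — over.
Trying y = 1.6 m: A R^(2/3) = 9.648 — short.
Trying y = 1.82 m: A R^(2/3) = 12.57 — matches.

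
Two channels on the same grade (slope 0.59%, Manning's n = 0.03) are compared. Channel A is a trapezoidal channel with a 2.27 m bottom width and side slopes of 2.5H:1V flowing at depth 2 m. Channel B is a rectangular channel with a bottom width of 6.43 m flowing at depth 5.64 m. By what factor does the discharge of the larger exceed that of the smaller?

Channel A: With bottom width b = 2.27 m and side slope z = 2.5: A = (b + zy)y = (2.27 + 2.5×2)×2 = 14.54 m²; P = b + 2y√(1+z²) = 2.27 + 2×2×2.693 = 13.04 m. Hydraulic radius R = A/P = 14.54/13.04 = 1.115 m. Q_A = (1/0.03)·14.54·1.115^(2/3)·√0.0059 = 40.03 m³/s.
Channel B: Flow area A = b·y = 6.43 × 5.64 = 36.27 m². Wetted perimeter P = b + 2y = 6.43 + 2×5.64 = 17.71 m. Hydraulic radius R = A/P = 36.27/17.71 = 2.048 m. Q_B = (1/0.03)·36.27·2.048^(2/3)·√0.0059 = 149.7 m³/s.
The larger discharge is 149.7 m³/s and the smaller is 40.03 m³/s; the ratio is 3.74.

3.74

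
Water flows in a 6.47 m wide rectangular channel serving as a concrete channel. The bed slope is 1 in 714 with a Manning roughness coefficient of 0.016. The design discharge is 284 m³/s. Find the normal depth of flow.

y_n = 10.3 m

Manning's equation rearranged: A R^(2/3) = nQ / (1·√S) = 0.016 × 284 / (√0.001401) = 121.4.
At y = 13.1 m: A R^(2/3) = 160 — too large.
At y = 8.46 m: A R^(2/3) = 96.48 — too small.
At y = 10.3 m: A R^(2/3) = 121.5 — close enough.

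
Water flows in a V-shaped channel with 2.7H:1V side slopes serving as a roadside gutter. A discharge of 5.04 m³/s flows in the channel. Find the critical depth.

At critical depth, Q² T / (g A³) = 1, i.e. A³/T = Q²/g = 5.04²/9.81 = 2.589.
Try y = 0.654 m: A³/T = 0.4361 — low.
Try y = 1.1 m: A³/T = 5.87 — high.
Try y = 0.934 m: A³/T = 2.591 — matches.

y_c = 0.934 m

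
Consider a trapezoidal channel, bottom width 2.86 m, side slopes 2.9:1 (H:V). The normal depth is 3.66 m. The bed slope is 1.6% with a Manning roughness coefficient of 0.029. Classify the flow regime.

supercritical

With bottom width b = 2.86 m and side slope z = 2.9: A = (b + zy)y = (2.86 + 2.9×3.66)×3.66 = 49.31 m²; P = b + 2y√(1+z²) = 2.86 + 2×3.66×3.068 = 25.31 m.
Hydraulic radius R = A/P = 49.31/25.31 = 1.948 m.
V = (1/n) R^(2/3) √S = (1/0.029) × 1.948^(2/3) × √0.016 = 6.804 m/s. Hydraulic depth D_h = A/T = 49.31/24.09 = 2.047 m.
Froude number Fr = V/√(g·D_h) = 6.804/√(9.81×2.047) = 1.52, which is greater than 1, so the flow is supercritical.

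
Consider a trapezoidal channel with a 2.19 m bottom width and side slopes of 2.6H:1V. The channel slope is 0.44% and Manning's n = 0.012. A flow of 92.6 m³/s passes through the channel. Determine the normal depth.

y_n = 2.05 m

Manning's equation rearranged: A R^(2/3) = nQ / (1·√S) = 0.012 × 92.6 / (√0.0044) = 16.75.
At y = 2.22 m: A R^(2/3) = 20.12 — high.
At y = 1.72 m: A R^(2/3) = 11.25 — low.
At y = 2.05 m: A R^(2/3) = 16.75 — matches.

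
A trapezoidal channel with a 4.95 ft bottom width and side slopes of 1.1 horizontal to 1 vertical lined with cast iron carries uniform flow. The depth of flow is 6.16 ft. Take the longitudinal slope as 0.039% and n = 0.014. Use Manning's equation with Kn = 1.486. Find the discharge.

With bottom width b = 4.95 ft and side slope z = 1.1: A = (b + zy)y = (4.95 + 1.1×6.16)×6.16 = 72.23 ft²; P = b + 2y√(1+z²) = 4.95 + 2×6.16×1.487 = 23.26 ft.
Hydraulic radius R = A/P = 72.23/23.26 = 3.105 ft.
Manning's equation: Q = (1.486/n) A R^(2/3) S^(1/2) = (1.486/0.014) × 72.23 × 3.105^(2/3) × 0.00039^(1/2) = 322 ft³/s.

Q = 322 ft³/s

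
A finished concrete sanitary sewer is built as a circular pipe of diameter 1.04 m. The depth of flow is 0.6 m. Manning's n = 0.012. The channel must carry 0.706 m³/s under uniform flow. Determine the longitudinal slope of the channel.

S = 0.0015

For a circular section of diameter D = 1.04 m at depth y = 0.6 m, the central angle is θ = 2 arccos(1 − 2y/D) = 3.451 rad. Then A = (D²/8)(θ − sin θ) = 0.5076 m² and P = Dθ/2 = 1.794 m.
Hydraulic radius R = A/P = 0.5076/1.794 = 0.2829 m.
From Manning's equation, S = [nQ / (1 A R^(2/3))]² = [0.012 × 0.706 / (1 × 0.5076 × 0.2829^(2/3))]² = 0.0015.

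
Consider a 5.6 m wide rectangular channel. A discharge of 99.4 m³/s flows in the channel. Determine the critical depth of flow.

y_c = 3.18 m

For a rectangular channel, critical depth y_c = (q²/g)^(1/3) where q = Q/b = 99.4/5.6 = 17.75 m²/s.
So y_c = (17.75²/9.81)^(1/3) = 3.18 m.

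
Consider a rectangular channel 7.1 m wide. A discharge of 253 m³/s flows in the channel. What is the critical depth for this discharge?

For a rectangular channel, critical depth y_c = (q²/g)^(1/3) where q = Q/b = 253/7.1 = 35.63 m²/s.
So y_c = (35.63²/9.81)^(1/3) = 5.06 m.

y_c = 5.06 m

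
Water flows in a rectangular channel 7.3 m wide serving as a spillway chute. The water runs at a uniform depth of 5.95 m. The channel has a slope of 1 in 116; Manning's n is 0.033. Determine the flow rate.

Flow area A = b·y = 7.3 × 5.95 = 43.44 m². Wetted perimeter P = b + 2y = 7.3 + 2×5.95 = 19.2 m.
Hydraulic radius R = A/P = 43.44/19.2 = 2.262 m.
Manning's equation: Q = (1/n) A R^(2/3) S^(1/2) = (1/0.033) × 43.44 × 2.262^(2/3) × 0.008621^(1/2) = 211 m³/s.

Q = 211 m³/s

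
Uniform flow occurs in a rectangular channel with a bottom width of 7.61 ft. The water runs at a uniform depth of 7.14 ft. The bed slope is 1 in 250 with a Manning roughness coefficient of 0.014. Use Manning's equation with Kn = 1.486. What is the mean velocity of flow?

Flow area A = b·y = 7.61 × 7.14 = 54.34 ft². Wetted perimeter P = b + 2y = 7.61 + 2×7.14 = 21.89 ft.
Hydraulic radius R = A/P = 54.34/21.89 = 2.482 ft.
From Manning's equation, V = (1.486/n) R^(2/3) S^(1/2) = (1.486/0.014) × 2.482^(2/3) × 0.004^(1/2) = 12.3 ft/s.

V = 12.3 ft/s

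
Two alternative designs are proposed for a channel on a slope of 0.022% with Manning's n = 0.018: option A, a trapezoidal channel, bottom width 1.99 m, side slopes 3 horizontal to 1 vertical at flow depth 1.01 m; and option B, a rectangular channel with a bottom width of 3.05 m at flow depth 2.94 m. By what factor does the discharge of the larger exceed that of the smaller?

2.48

Channel A: With bottom width b = 1.99 m and side slope z = 3: A = (b + zy)y = (1.99 + 3×1.01)×1.01 = 5.07 m²; P = b + 2y√(1+z²) = 1.99 + 2×1.01×3.162 = 8.378 m. Hydraulic radius R = A/P = 5.07/8.378 = 0.6052 m. Q_A = (1/0.018)·5.07·0.6052^(2/3)·√0.00022 = 2.989 m³/s.
Channel B: Flow area A = b·y = 3.05 × 2.94 = 8.967 m². Wetted perimeter P = b + 2y = 3.05 + 2×2.94 = 8.93 m. Hydraulic radius R = A/P = 8.967/8.93 = 1.004 m. Q_B = (1/0.018)·8.967·1.004^(2/3)·√0.00022 = 7.409 m³/s.
The larger discharge is 7.409 m³/s and the smaller is 2.989 m³/s; the ratio is 2.48.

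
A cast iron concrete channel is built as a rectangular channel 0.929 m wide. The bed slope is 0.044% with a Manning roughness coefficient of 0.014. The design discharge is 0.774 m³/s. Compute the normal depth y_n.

y_n = 1.16 m

Manning's equation rearranged: A R^(2/3) = nQ / (1·√S) = 0.014 × 0.774 / (√0.00044) = 0.5166.
Trying y = 1.39 m: A R^(2/3) = 0.6391 — high.
Trying y = 1 m: A R^(2/3) = 0.4321 — low.
Trying y = 1.16 m: A R^(2/3) = 0.5164 — matches.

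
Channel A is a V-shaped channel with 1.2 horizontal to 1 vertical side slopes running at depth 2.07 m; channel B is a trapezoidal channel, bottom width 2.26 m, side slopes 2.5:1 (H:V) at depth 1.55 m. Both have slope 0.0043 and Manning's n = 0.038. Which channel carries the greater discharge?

channel B

Channel A: For a triangular section with side slope z = 1.2: A = zy² = 1.2×2.07² = 5.142 m²; P = 2y√(1+z²) = 2×2.07×1.562 = 6.467 m. Hydraulic radius R = A/P = 5.142/6.467 = 0.7951 m. Q_A = (1/0.038)·5.142·0.7951^(2/3)·√0.0043 = 7.615 m³/s.
Channel B: With bottom width b = 2.26 m and side slope z = 2.5: A = (b + zy)y = (2.26 + 2.5×1.55)×1.55 = 9.509 m²; P = b + 2y√(1+z²) = 2.26 + 2×1.55×2.693 = 10.61 m. Hydraulic radius R = A/P = 9.509/10.61 = 0.8965 m. Q_B = (1/0.038)·9.509·0.8965^(2/3)·√0.0043 = 15.26 m³/s.
Q_A = 7.615 m³/s vs Q_B = 15.26 m³/s, so channel B carries more.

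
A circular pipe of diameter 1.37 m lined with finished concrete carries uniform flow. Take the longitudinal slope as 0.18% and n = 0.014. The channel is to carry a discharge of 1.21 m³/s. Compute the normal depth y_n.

y_n = 0.728 m

Manning's equation rearranged: A R^(2/3) = nQ / (1·√S) = 0.014 × 1.21 / (√0.0018) = 0.3993.
Trying y = 0.652 m: A R^(2/3) = 0.3315 — low.
Trying y = 0.728 m: A R^(2/3) = 0.3995 — close enough.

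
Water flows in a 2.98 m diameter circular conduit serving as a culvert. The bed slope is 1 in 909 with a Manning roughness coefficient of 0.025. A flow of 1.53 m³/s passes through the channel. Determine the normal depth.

y_n = 0.907 m

Manning's equation rearranged: A R^(2/3) = nQ / (1·√S) = 0.025 × 1.53 / (√0.0011) = 1.153.
Trying y = 0.739 m: A R^(2/3) = 0.7727 — too small.
Trying y = 0.989 m: A R^(2/3) = 1.363 — too large.
Trying y = 0.907 m: A R^(2/3) = 1.154 — ≈ 1.153.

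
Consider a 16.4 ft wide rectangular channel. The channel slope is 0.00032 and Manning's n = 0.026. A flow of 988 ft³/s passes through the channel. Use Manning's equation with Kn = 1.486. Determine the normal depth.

Manning's equation rearranged: A R^(2/3) = nQ / (1.486·√S) = 0.026 × 988 / (1.486 × √0.00032) = 966.4.
Try y = 14 ft: A R^(2/3) = 686.6 — short.
Try y = 22.9 ft: A R^(2/3) = 1245 — over.
Try y = 18.5 ft: A R^(2/3) = 966 — close enough.

y_n = 18.5 ft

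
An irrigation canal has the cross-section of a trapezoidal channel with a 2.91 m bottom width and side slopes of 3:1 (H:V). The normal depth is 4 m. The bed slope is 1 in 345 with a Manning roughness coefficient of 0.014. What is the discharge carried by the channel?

Q = 378 m³/s

With bottom width b = 2.91 m and side slope z = 3: A = (b + zy)y = (2.91 + 3×4)×4 = 59.64 m²; P = b + 2y√(1+z²) = 2.91 + 2×4×3.162 = 28.21 m.
Hydraulic radius R = A/P = 59.64/28.21 = 2.114 m.
Manning's equation: Q = (1/n) A R^(2/3) S^(1/2) = (1/0.014) × 59.64 × 2.114^(2/3) × 0.002899^(1/2) = 378 m³/s.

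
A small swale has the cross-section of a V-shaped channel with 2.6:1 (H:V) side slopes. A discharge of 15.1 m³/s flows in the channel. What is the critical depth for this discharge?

y_c = 1.47 m

At critical depth, Q² T / (g A³) = 1, i.e. A³/T = Q²/g = 15.1²/9.81 = 23.24.
At y = 1.83 m: A³/T = 69.37 — over.
At y = 1.15 m: A³/T = 6.798 — short.
At y = 1.47 m: A³/T = 23.2 — ≈ 23.24.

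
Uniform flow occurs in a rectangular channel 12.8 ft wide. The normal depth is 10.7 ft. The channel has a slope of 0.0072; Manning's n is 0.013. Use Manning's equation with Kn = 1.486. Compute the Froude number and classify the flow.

supercritical

Flow area A = b·y = 12.8 × 10.7 = 137 ft². Wetted perimeter P = b + 2y = 12.8 + 2×10.7 = 34.2 ft.
Hydraulic radius R = A/P = 137/34.2 = 4.005 ft.
V = (1.486/n) R^(2/3) √S = (1.486/0.013) × 4.005^(2/3) × √0.0072 = 24.46 ft/s. Hydraulic depth D_h = A/T = 137/12.8 = 10.7 ft.
Froude number Fr = V/√(g·D_h) = 24.46/√(32.2×10.7) = 1.32, which is greater than 1, so the flow is supercritical.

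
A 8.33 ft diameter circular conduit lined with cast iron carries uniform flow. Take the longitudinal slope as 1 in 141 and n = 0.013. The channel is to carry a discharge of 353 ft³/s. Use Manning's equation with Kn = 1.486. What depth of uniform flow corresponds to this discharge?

y_n = 3.73 ft

Manning's equation rearranged: A R^(2/3) = nQ / (1.486·√S) = 0.013 × 353 / (1.486 × √0.007092) = 36.67.
Trying y = 4.61 ft: A R^(2/3) = 52.58 — high.
Trying y = 2.6 ft: A R^(2/3) = 18.79 — low.
Trying y = 3.73 ft: A R^(2/3) = 36.7 — ≈ 36.67.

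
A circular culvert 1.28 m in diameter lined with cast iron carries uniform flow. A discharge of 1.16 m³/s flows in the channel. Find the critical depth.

y_c = 0.574 m

At critical depth, Q² T / (g A³) = 1, i.e. A³/T = Q²/g = 1.16²/9.81 = 0.1372.
Try y = 0.437 m: A³/T = 0.04811 — short.
Try y = 0.678 m: A³/T = 0.2594 — over.
Try y = 0.574 m: A³/T = 0.1372 — ≈ 0.1372.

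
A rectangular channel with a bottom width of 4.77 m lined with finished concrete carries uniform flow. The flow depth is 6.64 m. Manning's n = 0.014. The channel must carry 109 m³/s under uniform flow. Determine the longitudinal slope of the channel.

Flow area A = b·y = 4.77 × 6.64 = 31.67 m². Wetted perimeter P = b + 2y = 4.77 + 2×6.64 = 18.05 m.
Hydraulic radius R = A/P = 31.67/18.05 = 1.755 m.
From Manning's equation, S = [nQ / (1 A R^(2/3))]² = [0.014 × 109 / (1 × 31.67 × 1.755^(2/3))]² = 0.0011.

S = 0.0011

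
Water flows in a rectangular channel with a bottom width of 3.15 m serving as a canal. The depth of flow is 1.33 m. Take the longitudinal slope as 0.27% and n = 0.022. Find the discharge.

Flow area A = b·y = 3.15 × 1.33 = 4.189 m². Wetted perimeter P = b + 2y = 3.15 + 2×1.33 = 5.81 m.
Hydraulic radius R = A/P = 4.189/5.81 = 0.7211 m.
Manning's equation: Q = (1/n) A R^(2/3) S^(1/2) = (1/0.022) × 4.189 × 0.7211^(2/3) × 0.0027^(1/2) = 7.96 m³/s.

Q = 7.96 m³/s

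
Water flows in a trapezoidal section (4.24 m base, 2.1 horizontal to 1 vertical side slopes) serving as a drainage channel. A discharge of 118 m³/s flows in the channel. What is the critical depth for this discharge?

y_c = 2.8 m

At critical depth, Q² T / (g A³) = 1, i.e. A³/T = Q²/g = 118²/9.81 = 1419.
Try y = 3.11 m: A³/T = 2172 — high.
Try y = 2.21 m: A³/T = 559.1 — low.
Try y = 2.8 m: A³/T = 1422 — matches.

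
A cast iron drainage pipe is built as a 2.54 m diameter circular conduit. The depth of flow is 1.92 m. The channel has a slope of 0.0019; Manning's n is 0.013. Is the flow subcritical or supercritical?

subcritical

For a circular section of diameter D = 2.54 m at depth y = 1.92 m, the central angle is θ = 2 arccos(1 − 2y/D) = 4.216 rad. Then A = (D²/8)(θ − sin θ) = 4.109 m² and P = Dθ/2 = 5.355 m.
Hydraulic radius R = A/P = 4.109/5.355 = 0.7674 m.
V = (1/n) R^(2/3) √S = (1/0.013) × 0.7674^(2/3) × √0.0019 = 2.811 m/s. Hydraulic depth D_h = A/T = 4.109/2.182 = 1.883 m.
Froude number Fr = V/√(g·D_h) = 2.811/√(9.81×1.883) = 0.654, which is less than 1, so the flow is subcritical.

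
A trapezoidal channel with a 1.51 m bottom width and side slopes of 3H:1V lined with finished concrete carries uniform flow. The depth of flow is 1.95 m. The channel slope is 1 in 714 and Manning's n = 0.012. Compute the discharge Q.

With bottom width b = 1.51 m and side slope z = 3: A = (b + zy)y = (1.51 + 3×1.95)×1.95 = 14.35 m²; P = b + 2y√(1+z²) = 1.51 + 2×1.95×3.162 = 13.84 m.
Hydraulic radius R = A/P = 14.35/13.84 = 1.037 m.
Manning's equation: Q = (1/n) A R^(2/3) S^(1/2) = (1/0.012) × 14.35 × 1.037^(2/3) × 0.001401^(1/2) = 45.8 m³/s.

Q = 45.8 m³/s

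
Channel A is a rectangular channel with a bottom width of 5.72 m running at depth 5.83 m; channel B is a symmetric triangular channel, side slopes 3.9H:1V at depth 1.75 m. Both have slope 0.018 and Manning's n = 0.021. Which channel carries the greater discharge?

Channel A: Flow area A = b·y = 5.72 × 5.83 = 33.35 m². Wetted perimeter P = b + 2y = 5.72 + 2×5.83 = 17.38 m. Hydraulic radius R = A/P = 33.35/17.38 = 1.919 m. Q_A = (1/0.021)·33.35·1.919^(2/3)·√0.018 = 329 m³/s.
Channel B: For a triangular section with side slope z = 3.9: A = zy² = 3.9×1.75² = 11.94 m²; P = 2y√(1+z²) = 2×1.75×4.026 = 14.09 m. Hydraulic radius R = A/P = 11.94/14.09 = 0.8476 m. Q_B = (1/0.021)·11.94·0.8476^(2/3)·√0.018 = 68.34 m³/s.
Q_A = 329 m³/s vs Q_B = 68.34 m³/s, so channel A carries more.

channel A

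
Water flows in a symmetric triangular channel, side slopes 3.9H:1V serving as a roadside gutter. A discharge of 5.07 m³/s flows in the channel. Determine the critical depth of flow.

At critical depth, Q² T / (g A³) = 1, i.e. A³/T = Q²/g = 5.07²/9.81 = 2.62.
At y = 0.571 m: A³/T = 0.4616 — low.
At y = 1.02 m: A³/T = 8.397 — high.
At y = 0.808 m: A³/T = 2.619 — close enough.

y_c = 0.808 m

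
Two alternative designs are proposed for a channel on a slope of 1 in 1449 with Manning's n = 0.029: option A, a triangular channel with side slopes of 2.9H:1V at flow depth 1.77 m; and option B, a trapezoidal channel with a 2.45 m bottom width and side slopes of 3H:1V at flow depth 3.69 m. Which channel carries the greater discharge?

channel B

Channel A: For a triangular section with side slope z = 2.9: A = zy² = 2.9×1.77² = 9.085 m²; P = 2y√(1+z²) = 2×1.77×3.068 = 10.86 m. Hydraulic radius R = A/P = 9.085/10.86 = 0.8367 m. Q_A = (1/0.029)·9.085·0.8367^(2/3)·√0.0006901 = 7.308 m³/s.
Channel B: With bottom width b = 2.45 m and side slope z = 3: A = (b + zy)y = (2.45 + 3×3.69)×3.69 = 49.89 m²; P = b + 2y√(1+z²) = 2.45 + 2×3.69×3.162 = 25.79 m. Hydraulic radius R = A/P = 49.89/25.79 = 1.935 m. Q_B = (1/0.029)·49.89·1.935^(2/3)·√0.0006901 = 70.17 m³/s.
Q_A = 7.308 m³/s vs Q_B = 70.17 m³/s, so channel B carries more.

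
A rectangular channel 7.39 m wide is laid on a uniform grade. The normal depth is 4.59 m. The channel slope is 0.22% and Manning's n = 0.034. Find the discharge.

Flow area A = b·y = 7.39 × 4.59 = 33.92 m². Wetted perimeter P = b + 2y = 7.39 + 2×4.59 = 16.57 m.
Hydraulic radius R = A/P = 33.92/16.57 = 2.047 m.
Manning's equation: Q = (1/n) A R^(2/3) S^(1/2) = (1/0.034) × 33.92 × 2.047^(2/3) × 0.0022^(1/2) = 75.4 m³/s.

Q = 75.4 m³/s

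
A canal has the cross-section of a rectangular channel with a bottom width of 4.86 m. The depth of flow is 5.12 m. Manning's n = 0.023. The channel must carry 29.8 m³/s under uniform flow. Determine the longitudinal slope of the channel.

S = 0.00039

Flow area A = b·y = 4.86 × 5.12 = 24.88 m². Wetted perimeter P = b + 2y = 4.86 + 2×5.12 = 15.1 m.
Hydraulic radius R = A/P = 24.88/15.1 = 1.648 m.
From Manning's equation, S = [nQ / (1 A R^(2/3))]² = [0.023 × 29.8 / (1 × 24.88 × 1.648^(2/3))]² = 0.00039.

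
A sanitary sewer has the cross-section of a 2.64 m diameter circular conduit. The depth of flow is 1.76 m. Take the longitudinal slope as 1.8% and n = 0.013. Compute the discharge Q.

For a circular section of diameter D = 2.64 m at depth y = 1.76 m, the central angle is θ = 2 arccos(1 − 2y/D) = 3.821 rad. Then A = (D²/8)(θ − sin θ) = 3.877 m² and P = Dθ/2 = 5.044 m.
Hydraulic radius R = A/P = 3.877/5.044 = 0.7686 m.
Manning's equation: Q = (1/n) A R^(2/3) S^(1/2) = (1/0.013) × 3.877 × 0.7686^(2/3) × 0.018^(1/2) = 33.6 m³/s.

Q = 33.6 m³/s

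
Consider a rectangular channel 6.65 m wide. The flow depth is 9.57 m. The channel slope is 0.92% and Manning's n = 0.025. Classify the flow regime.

subcritical

Flow area A = b·y = 6.65 × 9.57 = 63.64 m². Wetted perimeter P = b + 2y = 6.65 + 2×9.57 = 25.79 m.
Hydraulic radius R = A/P = 63.64/25.79 = 2.468 m.
V = (1/n) R^(2/3) √S = (1/0.025) × 2.468^(2/3) × √0.0092 = 7.006 m/s. Hydraulic depth D_h = A/T = 63.64/6.65 = 9.57 m.
Froude number Fr = V/√(g·D_h) = 7.006/√(9.81×9.57) = 0.723, which is less than 1, so the flow is subcritical.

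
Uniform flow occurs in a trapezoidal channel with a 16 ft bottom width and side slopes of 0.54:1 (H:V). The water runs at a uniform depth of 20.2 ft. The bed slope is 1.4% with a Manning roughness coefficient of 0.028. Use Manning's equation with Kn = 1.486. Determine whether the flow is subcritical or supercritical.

With bottom width b = 16 ft and side slope z = 0.54: A = (b + zy)y = (16 + 0.54×20.2)×20.2 = 543.5 ft²; P = b + 2y√(1+z²) = 16 + 2×20.2×1.136 = 61.91 ft.
Hydraulic radius R = A/P = 543.5/61.91 = 8.779 ft.
V = (1.486/n) R^(2/3) √S = (1.486/0.028) × 8.779^(2/3) × √0.014 = 26.72 ft/s. Hydraulic depth D_h = A/T = 543.5/37.82 = 14.37 ft.
Froude number Fr = V/√(g·D_h) = 26.72/√(32.2×14.37) = 1.24, which is greater than 1, so the flow is supercritical.

supercritical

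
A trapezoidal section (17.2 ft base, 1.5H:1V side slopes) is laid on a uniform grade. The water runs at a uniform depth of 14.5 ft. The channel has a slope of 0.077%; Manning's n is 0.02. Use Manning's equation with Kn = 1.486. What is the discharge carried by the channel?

With bottom width b = 17.2 ft and side slope z = 1.5: A = (b + zy)y = (17.2 + 1.5×14.5)×14.5 = 564.8 ft²; P = b + 2y√(1+z²) = 17.2 + 2×14.5×1.803 = 69.48 ft.
Hydraulic radius R = A/P = 564.8/69.48 = 8.129 ft.
Manning's equation: Q = (1.486/n) A R^(2/3) S^(1/2) = (1.486/0.02) × 564.8 × 8.129^(2/3) × 0.00077^(1/2) = 4710 ft³/s.

Q = 4710 ft³/s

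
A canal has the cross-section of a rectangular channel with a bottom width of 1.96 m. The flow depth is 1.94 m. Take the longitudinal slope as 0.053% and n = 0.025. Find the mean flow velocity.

Flow area A = b·y = 1.96 × 1.94 = 3.802 m². Wetted perimeter P = b + 2y = 1.96 + 2×1.94 = 5.84 m.
Hydraulic radius R = A/P = 3.802/5.84 = 0.6511 m.
From Manning's equation, V = (1/n) R^(2/3) S^(1/2) = (1/0.025) × 0.6511^(2/3) × 0.00053^(1/2) = 0.692 m/s.

V = 0.692 m/s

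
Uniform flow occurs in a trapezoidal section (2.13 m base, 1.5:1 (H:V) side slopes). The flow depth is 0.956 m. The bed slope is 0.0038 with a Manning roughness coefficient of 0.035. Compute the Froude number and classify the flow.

subcritical

With bottom width b = 2.13 m and side slope z = 1.5: A = (b + zy)y = (2.13 + 1.5×0.956)×0.956 = 3.407 m²; P = b + 2y√(1+z²) = 2.13 + 2×0.956×1.803 = 5.577 m.
Hydraulic radius R = A/P = 3.407/5.577 = 0.6109 m.
V = (1/n) R^(2/3) √S = (1/0.035) × 0.6109^(2/3) × √0.0038 = 1.268 m/s. Hydraulic depth D_h = A/T = 3.407/4.998 = 0.6817 m.
Froude number Fr = V/√(g·D_h) = 1.268/√(9.81×0.6817) = 0.49, which is less than 1, so the flow is subcritical.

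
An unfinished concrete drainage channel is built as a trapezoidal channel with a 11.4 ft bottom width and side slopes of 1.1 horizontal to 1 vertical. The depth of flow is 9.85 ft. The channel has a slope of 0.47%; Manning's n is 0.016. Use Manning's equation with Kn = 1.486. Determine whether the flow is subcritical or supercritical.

supercritical

With bottom width b = 11.4 ft and side slope z = 1.1: A = (b + zy)y = (11.4 + 1.1×9.85)×9.85 = 219 ft²; P = b + 2y√(1+z²) = 11.4 + 2×9.85×1.487 = 40.69 ft.
Hydraulic radius R = A/P = 219/40.69 = 5.383 ft.
V = (1.486/n) R^(2/3) √S = (1.486/0.016) × 5.383^(2/3) × √0.0047 = 19.56 ft/s. Hydraulic depth D_h = A/T = 219/33.07 = 6.623 ft.
Froude number Fr = V/√(g·D_h) = 19.56/√(32.2×6.623) = 1.34, which is greater than 1, so the flow is supercritical.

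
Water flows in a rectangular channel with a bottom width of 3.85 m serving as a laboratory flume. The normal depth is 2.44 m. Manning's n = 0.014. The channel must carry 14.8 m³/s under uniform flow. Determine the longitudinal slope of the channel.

S = 0.000441

Flow area A = b·y = 3.85 × 2.44 = 9.394 m². Wetted perimeter P = b + 2y = 3.85 + 2×2.44 = 8.73 m.
Hydraulic radius R = A/P = 9.394/8.73 = 1.076 m.
From Manning's equation, S = [nQ / (1 A R^(2/3))]² = [0.014 × 14.8 / (1 × 9.394 × 1.076^(2/3))]² = 0.000441.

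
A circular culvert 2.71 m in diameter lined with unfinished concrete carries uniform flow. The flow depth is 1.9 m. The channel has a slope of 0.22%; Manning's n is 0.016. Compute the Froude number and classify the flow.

For a circular section of diameter D = 2.71 m at depth y = 1.9 m, the central angle is θ = 2 arccos(1 − 2y/D) = 3.969 rad. Then A = (D²/8)(θ − sin θ) = 4.32 m² and P = Dθ/2 = 5.379 m.
Hydraulic radius R = A/P = 4.32/5.379 = 0.8032 m.
V = (1/n) R^(2/3) √S = (1/0.016) × 0.8032^(2/3) × √0.0022 = 2.533 m/s. Hydraulic depth D_h = A/T = 4.32/2.481 = 1.741 m.
Froude number Fr = V/√(g·D_h) = 2.533/√(9.81×1.741) = 0.613, which is less than 1, so the flow is subcritical.

subcritical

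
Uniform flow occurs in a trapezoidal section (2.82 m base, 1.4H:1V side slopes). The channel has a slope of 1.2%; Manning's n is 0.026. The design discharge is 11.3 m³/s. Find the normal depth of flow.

Manning's equation rearranged: A R^(2/3) = nQ / (1·√S) = 0.026 × 11.3 / (√0.012) = 2.682.
Try y = 1.08 m: A R^(2/3) = 3.744 — over.
Try y = 0.792 m: A R^(2/3) = 2.117 — short.
Try y = 0.902 m: A R^(2/3) = 2.683 — close enough.

y_n = 0.902 m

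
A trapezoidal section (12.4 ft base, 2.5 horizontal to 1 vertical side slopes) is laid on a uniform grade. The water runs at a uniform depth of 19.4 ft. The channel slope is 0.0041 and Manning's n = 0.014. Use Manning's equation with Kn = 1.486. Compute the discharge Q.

Q = 37500 ft³/s

With bottom width b = 12.4 ft and side slope z = 2.5: A = (b + zy)y = (12.4 + 2.5×19.4)×19.4 = 1181 ft²; P = b + 2y√(1+z²) = 12.4 + 2×19.4×2.693 = 116.9 ft.
Hydraulic radius R = A/P = 1181/116.9 = 10.11 ft.
Manning's equation: Q = (1.486/n) A R^(2/3) S^(1/2) = (1.486/0.014) × 1181 × 10.11^(2/3) × 0.0041^(1/2) = 37500 ft³/s.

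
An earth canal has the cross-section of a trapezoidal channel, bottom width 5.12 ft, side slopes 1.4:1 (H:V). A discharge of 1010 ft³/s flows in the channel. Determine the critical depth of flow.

y_c = 6.4 ft

At critical depth, Q² T / (g A³) = 1, i.e. A³/T = Q²/g = 1010²/32.2 = 31680.
At y = 4.48 ft: A³/T = 7526 — short.
At y = 7.54 ft: A³/T = 62950 — over.
At y = 6.4 ft: A³/T = 31760 — close enough.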